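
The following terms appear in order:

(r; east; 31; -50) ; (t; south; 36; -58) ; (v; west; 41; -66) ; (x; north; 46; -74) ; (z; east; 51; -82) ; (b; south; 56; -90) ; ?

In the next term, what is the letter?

Letter: r, t, v, x, z, b → d (letters move forward 2 places in the alphabet, wrapping Z→A).

d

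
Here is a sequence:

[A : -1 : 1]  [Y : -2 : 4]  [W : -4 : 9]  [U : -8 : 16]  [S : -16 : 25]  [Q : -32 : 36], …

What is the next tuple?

[O : -64 : 49]

Letter: letters move back 2 places in the alphabet, wrapping A→Z; A, Y, W, U, S, Q → O.
Second value — ×2 each step: -1, -2, -4, -8, -16, -32 → -64.
Third value goes 1, 4, 9, 16, 25, 36 → 49 (perfect squares: 1², 2², 3², …).
Combining the parts gives [O : -64 : 49].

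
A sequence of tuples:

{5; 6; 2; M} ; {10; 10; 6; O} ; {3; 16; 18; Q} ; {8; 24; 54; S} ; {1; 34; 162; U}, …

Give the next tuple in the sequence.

{6; 46; 486; W}

For the first component, alternating steps +5, −7, +5, −7, …: 5, 10, 3, 8, 1 → 6.
Second component: differences are 4, 6, 8, … (increasing by 2 each time); 6, 10, 16, 24, 34 → 46.
Third component: ×3 each step; 2, 6, 18, 54, 162 → 486.
Letter — letters move forward 2 places in the alphabet: M, O, Q, S, U → W.
Putting it together: {6; 46; 486; W}.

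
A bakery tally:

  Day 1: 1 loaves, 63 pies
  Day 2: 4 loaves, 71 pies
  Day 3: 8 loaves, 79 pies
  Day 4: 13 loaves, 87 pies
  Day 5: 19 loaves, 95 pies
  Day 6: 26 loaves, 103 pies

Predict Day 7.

34 loaves, 111 pies

For the loaves, differences are 3, 4, 5, … (increasing by 1 each time): 1, 4, 8, 13, 19, 26 → 34.
Pies: +8 each step, so 63, 71, 79, 87, 95, 103 → 111.
Combining the parts gives 34 loaves, 111 pies.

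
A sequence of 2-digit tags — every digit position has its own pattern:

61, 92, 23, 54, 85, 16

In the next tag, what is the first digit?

4

First digit goes 6, 9, 2, 5, 8, 1 → 4 (+3 each step, mod 10).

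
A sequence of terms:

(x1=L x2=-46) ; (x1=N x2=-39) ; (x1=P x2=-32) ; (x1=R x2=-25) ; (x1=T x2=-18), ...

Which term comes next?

(x1=V x2=-11)

X1 goes L, N, P, R, T → V (letters move forward 2 places in the alphabet).
X2: +7 each step; -46, -39, -32, -25, -18 → -11.
Combining the parts gives (x1=V x2=-11).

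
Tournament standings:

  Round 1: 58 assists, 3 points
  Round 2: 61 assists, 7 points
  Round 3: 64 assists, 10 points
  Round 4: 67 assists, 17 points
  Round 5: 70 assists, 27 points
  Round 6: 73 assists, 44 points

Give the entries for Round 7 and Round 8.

Assists: +3 each step, so 58, 61, 64, 67, 70, 73 → 76 → 79.
Points: 3, 7, 10, 17, 27, 44 → 71 → 115 (each term is the sum of the two before it).
So the next two records are 76 assists, 71 points and 79 assists, 115 points.

76 assists, 71 points; 79 assists, 115 points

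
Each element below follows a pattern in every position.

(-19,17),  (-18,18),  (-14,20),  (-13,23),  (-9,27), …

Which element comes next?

First slot: -19, -18, -14, -13, -9 → -8 (alternating steps +1, +4, +1, +4, …).
For the second slot, differences are 1, 2, 3, … (increasing by 1 each time): 17, 18, 20, 23, 27 → 32.
Putting it together: (-8,32).

(-8,32)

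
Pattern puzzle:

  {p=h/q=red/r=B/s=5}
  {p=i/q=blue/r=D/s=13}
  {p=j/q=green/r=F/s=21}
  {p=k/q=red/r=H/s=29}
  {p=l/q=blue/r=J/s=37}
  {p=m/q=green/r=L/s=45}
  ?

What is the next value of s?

53

P: h, i, j, k, l, m → n (letters move forward 1 place in the alphabet).
Q: red, blue, green, red, blue, green → red (repeats red → blue → green).
R: B, D, F, H, J, L → N (letters move forward 2 places in the alphabet).
S: +8 each step, so 5, 13, 21, 29, 37, 45 → 53.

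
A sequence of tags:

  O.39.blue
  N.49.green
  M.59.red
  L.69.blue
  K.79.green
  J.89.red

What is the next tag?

Letter: O, N, M, L, K, J → I (letters move back 1 place in the alphabet).
For the second component, +10 each step: 39, 49, 59, 69, 79, 89 → 99.
For the colour, repeats blue → green → red: blue, green, red, blue, green, red → blue.
Combining the parts gives I.99.blue.

I.99.blue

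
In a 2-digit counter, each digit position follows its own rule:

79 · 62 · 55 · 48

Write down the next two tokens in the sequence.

For the first digit, −1 each step, mod 10: 7, 6, 5, 4 → 3 → 2.
Second digit: +3 each step, mod 10, so 9, 2, 5, 8 → 1 → 4.
So the next two tokens are 31 and 24.

31, 24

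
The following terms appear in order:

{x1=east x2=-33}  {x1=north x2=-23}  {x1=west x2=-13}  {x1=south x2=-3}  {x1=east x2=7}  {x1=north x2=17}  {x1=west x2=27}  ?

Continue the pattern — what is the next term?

{x1=south x2=37}

For the x1, repeats east → north → west → south: east, north, west, south, east, north, west → south.
For the x2, +10 each step: -33, -23, -13, -3, 7, 17, 27 → 37.
So the next term is {x1=south x2=37}.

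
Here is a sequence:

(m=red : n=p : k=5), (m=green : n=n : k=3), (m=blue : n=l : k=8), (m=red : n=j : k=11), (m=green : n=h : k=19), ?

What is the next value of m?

blue

M goes red, green, blue, red, green → blue (repeats red → green → blue).
N — letters move back 2 places in the alphabet: p, n, l, j, h → f.
For the k, each term is the sum of the two before it: 5, 3, 8, 11, 19 → 30.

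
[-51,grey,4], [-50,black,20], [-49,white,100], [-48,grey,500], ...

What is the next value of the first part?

First part goes -51, -50, -49, -48 → -47 (+1 each step).

-47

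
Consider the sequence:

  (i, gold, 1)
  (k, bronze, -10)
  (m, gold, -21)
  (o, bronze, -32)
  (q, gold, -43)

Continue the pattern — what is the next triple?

Letter — letters move forward 2 places in the alphabet: i, k, m, o, q → s.
For the rank, alternates gold ↔ bronze: gold, bronze, gold, bronze, gold → bronze.
Third value: −11 each step, so 1, -10, -21, -32, -43 → -54.
Putting it together: (s, bronze, -54).

(s, bronze, -54)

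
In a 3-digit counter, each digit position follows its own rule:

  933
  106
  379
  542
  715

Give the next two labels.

First digit: 9, 1, 3, 5, 7 → 9 → 1 (+2 each step, mod 10).
For the second digit, −3 each step, mod 10: 3, 0, 7, 4, 1 → 8 → 5.
Third digit — +3 each step, mod 10: 3, 6, 9, 2, 5 → 8 → 1.
Putting the parts together: 988 and then 151.

988 then 151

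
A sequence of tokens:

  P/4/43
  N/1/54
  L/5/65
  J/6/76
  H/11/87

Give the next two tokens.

F/17/98 then D/28/109

Letter goes P, N, L, J, H → F → D (letters move back 2 places in the alphabet).
Second component goes 4, 1, 5, 6, 11 → 17 → 28 (each term is the sum of the two before it).
For the third component, +11 each step: 43, 54, 65, 76, 87 → 98 → 109.
So the next two tokens are F/17/98 and D/28/109.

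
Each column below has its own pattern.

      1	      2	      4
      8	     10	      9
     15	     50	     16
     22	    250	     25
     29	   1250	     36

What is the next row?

First component goes 1, 8, 15, 22, 29 → 36 (+7 each step).
Second component — ×5 each step: 2, 10, 50, 250, 1250 → 6250.
Third component: 4, 9, 16, 25, 36 → 49 (perfect squares: 2², 3², 4², …).
So the next row is 36  6250  49.

36  6250  49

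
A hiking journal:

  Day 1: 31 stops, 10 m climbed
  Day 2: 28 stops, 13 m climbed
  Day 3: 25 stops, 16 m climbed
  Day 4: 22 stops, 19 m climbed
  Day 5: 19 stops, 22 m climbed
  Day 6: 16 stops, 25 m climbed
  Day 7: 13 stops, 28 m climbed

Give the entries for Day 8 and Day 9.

Stops — −3 each step: 31, 28, 25, 22, 19, 16, 13 → 10 → 7.
M climbed goes 10, 13, 16, 19, 22, 25, 28 → 31 → 34 (together with the stops always sums to 41).
So the next two rows are 10 stops, 31 m climbed and 7 stops, 34 m climbed.

10 stops, 31 m climbed; 7 stops, 34 m climbed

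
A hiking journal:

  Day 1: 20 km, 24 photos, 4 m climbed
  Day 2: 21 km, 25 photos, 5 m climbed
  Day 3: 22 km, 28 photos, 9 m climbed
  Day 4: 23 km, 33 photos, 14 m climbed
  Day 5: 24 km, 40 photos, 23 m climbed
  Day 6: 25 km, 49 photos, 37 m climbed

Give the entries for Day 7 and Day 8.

For the km, +1 each step: 20, 21, 22, 23, 24, 25 → 26 → 27.
Photos — differences are 1, 3, 5, … (increasing by 2 each time): 24, 25, 28, 33, 40, 49 → 60 → 73.
M climbed: 4, 5, 9, 14, 23, 37 → 60 → 97 (each term is the sum of the two before it).
So the next two records are 26 km, 60 photos, 60 m climbed and 27 km, 73 photos, 97 m climbed.

26 km, 60 photos, 60 m climbed; 27 km, 73 photos, 97 m climbed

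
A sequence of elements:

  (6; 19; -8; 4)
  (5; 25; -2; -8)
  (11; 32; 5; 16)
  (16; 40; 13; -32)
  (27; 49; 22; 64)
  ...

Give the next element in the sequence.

First value: each term is the sum of the two before it; 6, 5, 11, 16, 27 → 43.
For the second value, differences are 6, 7, 8, … (increasing by 1 each time): 19, 25, 32, 40, 49 → 59.
For the third value, differences are 6, 7, 8, … (increasing by 1 each time): -8, -2, 5, 13, 22 → 32.
Fourth value: 4, -8, 16, -32, 64 → -128 (×(-2) each step).
Combining the parts gives (43; 59; 32; -128).

(43; 59; 32; -128)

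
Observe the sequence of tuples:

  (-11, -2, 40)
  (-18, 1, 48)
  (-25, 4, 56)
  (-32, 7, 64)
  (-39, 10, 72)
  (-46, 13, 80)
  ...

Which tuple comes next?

First part: −7 each step, so -11, -18, -25, -32, -39, -46 → -53.
Second part: -2, 1, 4, 7, 10, 13 → 16 (+3 each step).
Third part: +8 each step, so 40, 48, 56, 64, 72, 80 → 88.
Combining the parts gives (-53, 16, 88).

(-53, 16, 88)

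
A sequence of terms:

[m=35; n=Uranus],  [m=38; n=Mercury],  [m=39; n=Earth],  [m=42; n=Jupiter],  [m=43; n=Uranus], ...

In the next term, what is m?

46

M: 35, 38, 39, 42, 43 → 46 (alternating steps +3, +1, +3, +1, …).
For the n, repeats Uranus → Mercury → Earth → Jupiter: Uranus, Mercury, Earth, Jupiter, Uranus → Mercury.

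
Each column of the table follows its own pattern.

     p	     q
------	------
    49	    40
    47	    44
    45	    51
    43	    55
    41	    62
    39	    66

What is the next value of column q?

Column q: alternating steps +4, +7, +4, +7, …; 40, 44, 51, 55, 62, 66 → 73.

73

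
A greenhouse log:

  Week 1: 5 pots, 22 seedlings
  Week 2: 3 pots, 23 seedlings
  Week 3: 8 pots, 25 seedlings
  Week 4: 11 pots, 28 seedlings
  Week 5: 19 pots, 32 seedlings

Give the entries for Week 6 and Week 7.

30 pots, 37 seedlings; 49 pots, 43 seedlings

Pots: 5, 3, 8, 11, 19 → 30 → 49 (each term is the sum of the two before it).
Seedlings: differences are 1, 2, 3, … (increasing by 1 each time), so 22, 23, 25, 28, 32 → 37 → 43.
So the next two rows are 30 pots, 37 seedlings and 49 pots, 43 seedlings.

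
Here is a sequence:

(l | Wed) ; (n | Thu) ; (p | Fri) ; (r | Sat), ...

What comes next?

(t | Sun)

Letter: letters move forward 2 places in the alphabet, so l, n, p, r → t.
Day: runs through the weekdays Mon→Sun, so Wed, Thu, Fri, Sat → Sun.
Putting it together: (t | Sun).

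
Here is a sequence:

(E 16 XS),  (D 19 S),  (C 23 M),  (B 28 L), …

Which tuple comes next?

(A 34 XL)

Letter — letters move back 1 place in the alphabet: E, D, C, B → A.
Second entry: differences are 3, 4, 5, … (increasing by 1 each time); 16, 19, 23, 28 → 34.
Size — runs through clothing sizes XS→XL: XS, S, M, L → XL.
Putting it together: (A 34 XL).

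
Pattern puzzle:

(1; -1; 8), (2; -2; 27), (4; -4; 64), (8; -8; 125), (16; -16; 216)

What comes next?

First coordinate: ×2 each step, so 1, 2, 4, 8, 16 → 32.
For the second coordinate, ×2 each step: -1, -2, -4, -8, -16 → -32.
Third coordinate: perfect cubes: 2³, 3³, 4³, …, so 8, 27, 64, 125, 216 → 343.
So the next triple is (32; -32; 343).

(32; -32; 343)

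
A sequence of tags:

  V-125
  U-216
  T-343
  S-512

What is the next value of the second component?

For the letter, letters move back 1 place in the alphabet: V, U, T, S → R.
Second component: 125, 216, 343, 512 → 729 (perfect cubes: 5³, 6³, 7³, …).

729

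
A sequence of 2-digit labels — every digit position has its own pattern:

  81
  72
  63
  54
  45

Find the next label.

36

First digit goes 8, 7, 6, 5, 4 → 3 (−1 each step, mod 10).
Second digit: +1 each step, mod 10; 1, 2, 3, 4, 5 → 6.
Combining the parts gives 36.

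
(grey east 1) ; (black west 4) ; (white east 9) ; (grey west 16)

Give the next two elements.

Shade: grey, black, white, grey → black → white (repeats grey → black → white).
Direction — alternates east ↔ west: east, west, east, west → east → west.
Third slot: 1, 4, 9, 16 → 25 → 36 (perfect squares: 1², 2², 3², …).
Putting the parts together: (black east 25) and then (white west 36).

(black east 25), (white west 36)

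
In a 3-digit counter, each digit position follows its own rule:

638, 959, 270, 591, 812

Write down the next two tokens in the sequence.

133 then 454

First digit — +3 each step, mod 10: 6, 9, 2, 5, 8 → 1 → 4.
Second digit goes 3, 5, 7, 9, 1 → 3 → 5 (+2 each step, mod 10).
Third digit: +1 each step, mod 10; 8, 9, 0, 1, 2 → 3 → 4.
Putting the parts together: 133 and then 454.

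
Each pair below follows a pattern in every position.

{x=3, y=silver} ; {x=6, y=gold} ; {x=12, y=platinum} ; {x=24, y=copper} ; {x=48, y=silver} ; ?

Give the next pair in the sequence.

X: ×2 each step, so 3, 6, 12, 24, 48 → 96.
Y goes silver, gold, platinum, copper, silver → gold (repeats silver → gold → platinum → copper).
Combining the parts gives {x=96, y=gold}.

{x=96, y=gold}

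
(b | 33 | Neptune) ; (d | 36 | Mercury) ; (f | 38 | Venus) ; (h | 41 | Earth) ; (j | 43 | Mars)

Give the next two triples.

(l | 46 | Jupiter), (n | 48 | Saturn)

Letter: letters move forward 2 places in the alphabet; b, d, f, h, j → l → n.
Second value: alternating steps +3, +2, +3, +2, …, so 33, 36, 38, 41, 43 → 46 → 48.
Planet — runs through the planets Mercury→Neptune: Neptune, Mercury, Venus, Earth, Mars → Jupiter → Saturn.
Putting the parts together: (l | 46 | Jupiter) and then (n | 48 | Saturn).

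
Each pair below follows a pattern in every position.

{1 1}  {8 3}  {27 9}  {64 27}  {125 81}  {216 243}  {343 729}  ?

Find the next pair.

{512 2187}

First slot: perfect cubes: 1³, 2³, 3³, …; 1, 8, 27, 64, 125, 216, 343 → 512.
Second slot — ×3 each step: 1, 3, 9, 27, 81, 243, 729 → 2187.
Combining the parts gives {512 2187}.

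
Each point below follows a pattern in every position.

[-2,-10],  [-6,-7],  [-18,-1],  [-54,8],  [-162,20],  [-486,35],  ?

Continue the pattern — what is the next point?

[-1458,53]

First entry goes -2, -6, -18, -54, -162, -486 → -1458 (×3 each step).
Second entry — differences are 3, 6, 9, … (increasing by 3 each time): -10, -7, -1, 8, 20, 35 → 53.
Putting it together: [-1458,53].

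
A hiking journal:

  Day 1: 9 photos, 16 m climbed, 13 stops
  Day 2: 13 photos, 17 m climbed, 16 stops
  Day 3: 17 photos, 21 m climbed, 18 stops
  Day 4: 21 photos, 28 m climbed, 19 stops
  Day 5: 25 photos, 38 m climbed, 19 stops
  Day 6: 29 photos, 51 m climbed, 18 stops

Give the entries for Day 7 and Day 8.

Photos — +4 each step: 9, 13, 17, 21, 25, 29 → 33 → 37.
M climbed: differences are 1, 4, 7, … (increasing by 3 each time); 16, 17, 21, 28, 38, 51 → 67 → 86.
Stops: differences are 3, 2, 1, … (decreasing by 1 each time); 13, 16, 18, 19, 19, 18 → 16 → 13.
So the next two records are 33 photos, 67 m climbed, 16 stops and 37 photos, 86 m climbed, 13 stops.

33 photos, 67 m climbed, 16 stops; 37 photos, 86 m climbed, 13 stops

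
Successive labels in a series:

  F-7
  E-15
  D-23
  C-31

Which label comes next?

B-39

Letter: letters move back 1 place in the alphabet; F, E, D, C → B.
Second component: 7, 15, 23, 31 → 39 (+8 each step).
Combining the parts gives B-39.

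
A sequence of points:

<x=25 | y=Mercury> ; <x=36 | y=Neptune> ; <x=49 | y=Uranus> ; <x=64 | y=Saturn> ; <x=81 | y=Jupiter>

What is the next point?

<x=100 | y=Mars>

X: perfect squares: 5², 6², 7², …, so 25, 36, 49, 64, 81 → 100.
For the y, runs backward through the planets Mercury→Neptune: Mercury, Neptune, Uranus, Saturn, Jupiter → Mars.
Combining the parts gives <x=100 | y=Mars>.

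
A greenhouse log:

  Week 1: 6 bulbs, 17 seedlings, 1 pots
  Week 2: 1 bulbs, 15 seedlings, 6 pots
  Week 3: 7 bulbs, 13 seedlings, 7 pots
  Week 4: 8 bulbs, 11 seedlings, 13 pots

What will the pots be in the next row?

20

For the pots, each term is the sum of the two before it: 1, 6, 7, 13 → 20.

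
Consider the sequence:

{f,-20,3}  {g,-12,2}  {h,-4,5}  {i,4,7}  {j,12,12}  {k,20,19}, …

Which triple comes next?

{l,28,31}

Letter: letters move forward 1 place in the alphabet; f, g, h, i, j, k → l.
Second value: +8 each step; -20, -12, -4, 4, 12, 20 → 28.
Third value — each term is the sum of the two before it: 3, 2, 5, 7, 12, 19 → 31.
Combining the parts gives {l,28,31}.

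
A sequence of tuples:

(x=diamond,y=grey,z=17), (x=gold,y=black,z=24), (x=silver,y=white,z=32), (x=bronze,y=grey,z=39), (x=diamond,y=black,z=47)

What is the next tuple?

(x=gold,y=white,z=54)

X: diamond, gold, silver, bronze, diamond → gold (repeats diamond → gold → silver → bronze).
Y: repeats grey → black → white; grey, black, white, grey, black → white.
Z goes 17, 24, 32, 39, 47 → 54 (alternating steps +7, +8, +7, +8, …).
So the next tuple is (x=gold,y=white,z=54).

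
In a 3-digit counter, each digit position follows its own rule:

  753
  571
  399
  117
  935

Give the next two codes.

First digit: −2 each step, mod 10; 7, 5, 3, 1, 9 → 7 → 5.
Second digit: 5, 7, 9, 1, 3 → 5 → 7 (+2 each step, mod 10).
Third digit — −2 each step, mod 10: 3, 1, 9, 7, 5 → 3 → 1.
Putting the parts together: 753 and then 571.

753, 571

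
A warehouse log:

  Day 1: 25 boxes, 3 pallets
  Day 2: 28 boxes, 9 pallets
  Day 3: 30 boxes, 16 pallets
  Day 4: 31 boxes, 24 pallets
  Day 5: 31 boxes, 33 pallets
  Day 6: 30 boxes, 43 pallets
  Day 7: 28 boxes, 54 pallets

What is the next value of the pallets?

66

Pallets: differences are 6, 7, 8, … (increasing by 1 each time); 3, 9, 16, 24, 33, 43, 54 → 66.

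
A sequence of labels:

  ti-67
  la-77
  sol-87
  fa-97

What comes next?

mi-107

Note: runs backward through the solfège scale do→ti, so ti, la, sol, fa → mi.
For the second component, +10 each step: 67, 77, 87, 97 → 107.
Combining the parts gives mi-107.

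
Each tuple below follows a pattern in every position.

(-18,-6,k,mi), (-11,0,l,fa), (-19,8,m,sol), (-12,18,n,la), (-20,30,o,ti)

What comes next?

(-13,44,p,do)

First slot goes -18, -11, -19, -12, -20 → -13 (alternating steps +7, −8, +7, −8, …).
For the second slot, differences are 6, 8, 10, … (increasing by 2 each time): -6, 0, 8, 18, 30 → 44.
Letter goes k, l, m, n, o → p (letters move forward 1 place in the alphabet).
For the note, runs through the solfège scale do→ti: mi, fa, sol, la, ti → do.
Putting it together: (-13,44,p,do).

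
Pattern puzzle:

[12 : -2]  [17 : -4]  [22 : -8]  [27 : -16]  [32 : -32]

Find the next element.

For the first value, +5 each step: 12, 17, 22, 27, 32 → 37.
Second value: ×2 each step; -2, -4, -8, -16, -32 → -64.
Combining the parts gives [37 : -64].

[37 : -64]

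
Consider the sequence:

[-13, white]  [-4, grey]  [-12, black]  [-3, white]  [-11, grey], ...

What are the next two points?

First part goes -13, -4, -12, -3, -11 → -2 → -10 (alternating steps +9, −8, +9, −8, …).
Shade: repeats white → grey → black; white, grey, black, white, grey → black → white.
Putting the parts together: [-2, black] and then [-10, white].

[-2, black], [-10, white]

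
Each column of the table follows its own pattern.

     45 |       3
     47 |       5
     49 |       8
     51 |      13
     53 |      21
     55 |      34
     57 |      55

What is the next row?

59  89

First component: +2 each step; 45, 47, 49, 51, 53, 55, 57 → 59.
Second component: each term is the sum of the two before it; 3, 5, 8, 13, 21, 34, 55 → 89.
Putting it together: 59  89.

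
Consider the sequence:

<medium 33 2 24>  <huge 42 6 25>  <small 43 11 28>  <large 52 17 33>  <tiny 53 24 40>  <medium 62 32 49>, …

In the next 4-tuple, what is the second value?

63

For the second value, alternating steps +9, +1, +9, +1, …: 33, 42, 43, 52, 53, 62 → 63.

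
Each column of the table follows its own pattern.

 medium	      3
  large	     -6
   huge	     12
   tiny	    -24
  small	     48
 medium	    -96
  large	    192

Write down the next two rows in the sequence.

huge  -384; tiny  768

Size: repeats medium → large → huge → tiny → small; medium, large, huge, tiny, small, medium, large → huge → tiny.
For the second component, ×(-2) each step: 3, -6, 12, -24, 48, -96, 192 → -384 → 768.
So the next two rows are huge  -384 and tiny  768.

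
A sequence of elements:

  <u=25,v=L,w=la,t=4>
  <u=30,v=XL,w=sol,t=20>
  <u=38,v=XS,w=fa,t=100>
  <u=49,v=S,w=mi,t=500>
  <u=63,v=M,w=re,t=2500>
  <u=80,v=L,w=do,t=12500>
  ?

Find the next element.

U: differences are 5, 8, 11, … (increasing by 3 each time); 25, 30, 38, 49, 63, 80 → 100.
V: L, XL, XS, S, M, L → XL (repeats L → XL → XS → S → M).
W: runs backward through the solfège scale do→ti; la, sol, fa, mi, re, do → ti.
T: ×5 each step, so 4, 20, 100, 500, 2500, 12500 → 62500.
Combining the parts gives <u=100,v=XL,w=ti,t=62500>.

<u=100,v=XL,w=ti,t=62500>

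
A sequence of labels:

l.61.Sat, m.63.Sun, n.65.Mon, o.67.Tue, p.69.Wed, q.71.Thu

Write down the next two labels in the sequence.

r.73.Fri, s.75.Sat

Letter goes l, m, n, o, p, q → r → s (letters move forward 1 place in the alphabet).
For the second component, +2 each step: 61, 63, 65, 67, 69, 71 → 73 → 75.
Day — runs through the weekdays Mon→Sun: Sat, Sun, Mon, Tue, Wed, Thu → Fri → Sat.
So the next two labels are r.73.Fri and s.75.Sat.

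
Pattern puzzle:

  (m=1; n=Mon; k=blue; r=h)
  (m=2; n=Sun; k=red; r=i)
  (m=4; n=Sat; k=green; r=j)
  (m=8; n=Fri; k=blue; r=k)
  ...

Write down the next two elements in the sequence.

M: ×2 each step; 1, 2, 4, 8 → 16 → 32.
N: Mon, Sun, Sat, Fri → Thu → Wed (runs backward through the weekdays Mon→Sun).
K: repeats blue → red → green; blue, red, green, blue → red → green.
R: h, i, j, k → l → m (letters move forward 1 place in the alphabet).
So the next two elements are (m=16; n=Thu; k=red; r=l) and (m=32; n=Wed; k=green; r=m).

(m=16; n=Thu; k=red; r=l), (m=32; n=Wed; k=green; r=m)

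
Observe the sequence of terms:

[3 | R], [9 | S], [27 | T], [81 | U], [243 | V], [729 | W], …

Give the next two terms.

For the first value, ×3 each step: 3, 9, 27, 81, 243, 729 → 2187 → 6561.
For the letter, letters move forward 1 place in the alphabet: R, S, T, U, V, W → X → Y.
So the next two terms are [2187 | X] and [6561 | Y].

[2187 | X], [6561 | Y]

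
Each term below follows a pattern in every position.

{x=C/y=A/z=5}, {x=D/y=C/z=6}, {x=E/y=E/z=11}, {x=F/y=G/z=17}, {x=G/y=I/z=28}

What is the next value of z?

X: C, D, E, F, G → H (letters move forward 1 place in the alphabet).
Y — letters move forward 2 places in the alphabet: A, C, E, G, I → K.
For the z, each term is the sum of the two before it: 5, 6, 11, 17, 28 → 45.

45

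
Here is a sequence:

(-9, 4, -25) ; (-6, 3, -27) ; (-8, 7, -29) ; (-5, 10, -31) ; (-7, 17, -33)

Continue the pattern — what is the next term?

First slot goes -9, -6, -8, -5, -7 → -4 (alternating steps +3, −2, +3, −2, …).
Second slot: each term is the sum of the two before it, so 4, 3, 7, 10, 17 → 27.
Third slot: −2 each step, so -25, -27, -29, -31, -33 → -35.
Combining the parts gives (-4, 27, -35).

(-4, 27, -35)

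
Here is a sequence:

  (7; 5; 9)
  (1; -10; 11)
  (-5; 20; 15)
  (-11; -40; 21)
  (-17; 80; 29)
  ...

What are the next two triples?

For the first component, −6 each step: 7, 1, -5, -11, -17 → -23 → -29.
For the second component, ×(-2) each step: 5, -10, 20, -40, 80 → -160 → 320.
For the third component, differences are 2, 4, 6, … (increasing by 2 each time): 9, 11, 15, 21, 29 → 39 → 51.
Putting the parts together: (-23; -160; 39) and then (-29; 320; 51).

(-23; -160; 39), (-29; 320; 51)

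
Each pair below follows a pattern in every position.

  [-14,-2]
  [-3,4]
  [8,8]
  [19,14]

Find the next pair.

First slot — +11 each step: -14, -3, 8, 19 → 30.
Second slot: alternating steps +6, +4, +6, +4, …; -2, 4, 8, 14 → 18.
So the next pair is [30,18].

[30,18]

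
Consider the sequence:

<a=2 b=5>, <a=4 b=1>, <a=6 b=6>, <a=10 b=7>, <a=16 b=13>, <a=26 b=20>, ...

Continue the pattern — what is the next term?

For the a, each term is the sum of the two before it: 2, 4, 6, 10, 16, 26 → 42.
B — each term is the sum of the two before it: 5, 1, 6, 7, 13, 20 → 33.
Putting it together: <a=42 b=33>.

<a=42 b=33>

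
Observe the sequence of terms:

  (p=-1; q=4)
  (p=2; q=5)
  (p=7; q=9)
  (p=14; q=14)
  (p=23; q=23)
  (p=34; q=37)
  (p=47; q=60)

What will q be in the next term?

P: differences are 3, 5, 7, … (increasing by 2 each time), so -1, 2, 7, 14, 23, 34, 47 → 62.
Q: each term is the sum of the two before it, so 4, 5, 9, 14, 23, 37, 60 → 97.

97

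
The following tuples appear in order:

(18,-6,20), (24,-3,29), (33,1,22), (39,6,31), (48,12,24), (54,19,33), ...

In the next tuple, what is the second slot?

27

Second slot goes -6, -3, 1, 6, 12, 19 → 27 (differences are 3, 4, 5, … (increasing by 1 each time)).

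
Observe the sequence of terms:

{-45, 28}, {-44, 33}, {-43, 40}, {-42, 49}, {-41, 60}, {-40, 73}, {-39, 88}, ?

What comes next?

First part: +1 each step, so -45, -44, -43, -42, -41, -40, -39 → -38.
For the second part, differences are 5, 7, 9, … (increasing by 2 each time): 28, 33, 40, 49, 60, 73, 88 → 105.
Putting it together: {-38, 105}.

{-38, 105}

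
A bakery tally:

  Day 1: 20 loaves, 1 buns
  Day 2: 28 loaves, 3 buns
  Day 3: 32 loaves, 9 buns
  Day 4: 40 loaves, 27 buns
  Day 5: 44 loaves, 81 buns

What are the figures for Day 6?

52 loaves, 243 buns

Loaves: alternating steps +8, +4, +8, +4, …; 20, 28, 32, 40, 44 → 52.
Buns: ×3 each step; 1, 3, 9, 27, 81 → 243.
So the next line is 52 loaves, 243 buns.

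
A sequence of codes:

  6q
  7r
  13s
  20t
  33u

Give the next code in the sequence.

53v

For the first component, each term is the sum of the two before it: 6, 7, 13, 20, 33 → 53.
Letter: letters move forward 1 place in the alphabet, so q, r, s, t, u → v.
Putting it together: 53v.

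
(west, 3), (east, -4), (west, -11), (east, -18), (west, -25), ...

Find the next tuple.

For the direction, alternates west ↔ east: west, east, west, east, west → east.
Second component goes 3, -4, -11, -18, -25 → -32 (−7 each step).
So the next tuple is (east, -32).

(east, -32)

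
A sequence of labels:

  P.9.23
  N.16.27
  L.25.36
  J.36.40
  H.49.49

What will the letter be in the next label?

F

For the letter, letters move back 2 places in the alphabet: P, N, L, J, H → F.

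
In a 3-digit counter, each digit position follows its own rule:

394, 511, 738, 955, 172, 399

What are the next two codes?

516, 733

First digit goes 3, 5, 7, 9, 1, 3 → 5 → 7 (+2 each step, mod 10).
Second digit: +2 each step, mod 10, so 9, 1, 3, 5, 7, 9 → 1 → 3.
For the third digit, −3 each step, mod 10: 4, 1, 8, 5, 2, 9 → 6 → 3.
Putting the parts together: 516 and then 733.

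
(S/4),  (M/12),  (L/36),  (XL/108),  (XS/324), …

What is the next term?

Size: runs through clothing sizes XS→XL, so S, M, L, XL, XS → S.
Second coordinate: ×3 each step; 4, 12, 36, 108, 324 → 972.
So the next term is (S/972).

(S/972)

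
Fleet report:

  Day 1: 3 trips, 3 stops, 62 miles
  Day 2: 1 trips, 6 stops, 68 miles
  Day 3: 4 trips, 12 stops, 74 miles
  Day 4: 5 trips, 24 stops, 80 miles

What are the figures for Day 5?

9 trips, 48 stops, 86 miles

Trips goes 3, 1, 4, 5 → 9 (each term is the sum of the two before it).
Stops — ×2 each step: 3, 6, 12, 24 → 48.
Miles: 62, 68, 74, 80 → 86 (+6 each step).
So the next line is 9 trips, 48 stops, 86 miles.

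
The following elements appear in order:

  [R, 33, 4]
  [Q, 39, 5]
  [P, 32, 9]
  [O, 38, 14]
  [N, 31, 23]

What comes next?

Letter: R, Q, P, O, N → M (letters move back 1 place in the alphabet).
For the second part, alternating steps +6, −7, +6, −7, …: 33, 39, 32, 38, 31 → 37.
Third part goes 4, 5, 9, 14, 23 → 37 (each term is the sum of the two before it).
Putting it together: [M, 37, 37].

[M, 37, 37]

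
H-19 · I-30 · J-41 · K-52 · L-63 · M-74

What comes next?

N-85

For the letter, letters move forward 1 place in the alphabet: H, I, J, K, L, M → N.
Second component: +11 each step, so 19, 30, 41, 52, 63, 74 → 85.
Putting it together: N-85.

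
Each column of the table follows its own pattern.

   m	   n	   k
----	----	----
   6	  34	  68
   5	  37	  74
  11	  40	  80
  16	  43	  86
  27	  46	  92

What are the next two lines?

For the column m, each term is the sum of the two before it: 6, 5, 11, 16, 27 → 43 → 70.
Column n: 34, 37, 40, 43, 46 → 49 → 52 (+3 each step).
Column k goes 68, 74, 80, 86, 92 → 98 → 104 (always 2 × the column n).
Putting the parts together: 43  49  98 and then 70  52  104.

43  49  98; 70  52  104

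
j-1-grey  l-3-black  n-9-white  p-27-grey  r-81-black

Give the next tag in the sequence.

t-243-white

Letter goes j, l, n, p, r → t (letters move forward 2 places in the alphabet).
Second component: ×3 each step, so 1, 3, 9, 27, 81 → 243.
Shade goes grey, black, white, grey, black → white (repeats grey → black → white).
Combining the parts gives t-243-white.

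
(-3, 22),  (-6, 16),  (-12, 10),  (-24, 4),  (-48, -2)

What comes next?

For the first entry, ×2 each step: -3, -6, -12, -24, -48 → -96.
Second entry: −6 each step; 22, 16, 10, 4, -2 → -8.
Combining the parts gives (-96, -8).

(-96, -8)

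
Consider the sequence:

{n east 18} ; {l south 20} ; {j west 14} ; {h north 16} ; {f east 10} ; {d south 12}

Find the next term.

Letter: letters move back 2 places in the alphabet, so n, l, j, h, f, d → b.
Direction — repeats east → south → west → north: east, south, west, north, east, south → west.
Third part — alternating steps +2, −6, +2, −6, …: 18, 20, 14, 16, 10, 12 → 6.
Combining the parts gives {b west 6}.

{b west 6}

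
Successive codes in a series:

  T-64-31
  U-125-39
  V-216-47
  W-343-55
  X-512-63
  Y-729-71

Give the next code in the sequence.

Z-1000-79

Letter: letters move forward 1 place in the alphabet, so T, U, V, W, X, Y → Z.
Second component: 64, 125, 216, 343, 512, 729 → 1000 (perfect cubes: 4³, 5³, 6³, …).
For the third component, +8 each step: 31, 39, 47, 55, 63, 71 → 79.
Putting it together: Z-1000-79.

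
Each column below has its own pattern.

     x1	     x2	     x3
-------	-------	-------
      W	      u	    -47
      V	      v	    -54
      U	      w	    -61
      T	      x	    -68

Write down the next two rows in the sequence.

Column x1 — letters move back 1 place in the alphabet: W, V, U, T → S → R.
Column x2 — letters move forward 1 place in the alphabet: u, v, w, x → y → z.
Column x3: −7 each step; -47, -54, -61, -68 → -75 → -82.
Putting the parts together: S  y  -75 and then R  z  -82.

S  y  -75; R  z  -82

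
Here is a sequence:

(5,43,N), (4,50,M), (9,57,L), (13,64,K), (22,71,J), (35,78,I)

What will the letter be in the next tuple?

H

Letter — letters move back 1 place in the alphabet: N, M, L, K, J, I → H.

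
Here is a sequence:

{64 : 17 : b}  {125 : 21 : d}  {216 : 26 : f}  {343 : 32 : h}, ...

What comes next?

{512 : 39 : j}

First value — perfect cubes: 4³, 5³, 6³, …: 64, 125, 216, 343 → 512.
Second value — differences are 4, 5, 6, … (increasing by 1 each time): 17, 21, 26, 32 → 39.
Letter goes b, d, f, h → j (letters move forward 2 places in the alphabet).
So the next triple is {512 : 39 : j}.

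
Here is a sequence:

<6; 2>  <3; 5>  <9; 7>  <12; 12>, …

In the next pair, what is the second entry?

Second entry — each term is the sum of the two before it: 2, 5, 7, 12 → 19.

19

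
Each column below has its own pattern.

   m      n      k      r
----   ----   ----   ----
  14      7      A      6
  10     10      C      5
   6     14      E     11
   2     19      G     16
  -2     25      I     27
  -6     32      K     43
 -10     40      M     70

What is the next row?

-14  49  O  113

Column m — −4 each step: 14, 10, 6, 2, -2, -6, -10 → -14.
Column n: differences are 3, 4, 5, … (increasing by 1 each time); 7, 10, 14, 19, 25, 32, 40 → 49.
Column k: letters move forward 2 places in the alphabet; A, C, E, G, I, K, M → O.
For the column r, each term is the sum of the two before it: 6, 5, 11, 16, 27, 43, 70 → 113.
Putting it together: -14  49  O  113.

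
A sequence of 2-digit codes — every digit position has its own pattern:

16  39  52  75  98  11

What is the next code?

34

First digit: +2 each step, mod 10; 1, 3, 5, 7, 9, 1 → 3.
For the second digit, +3 each step, mod 10: 6, 9, 2, 5, 8, 1 → 4.
Combining the parts gives 34.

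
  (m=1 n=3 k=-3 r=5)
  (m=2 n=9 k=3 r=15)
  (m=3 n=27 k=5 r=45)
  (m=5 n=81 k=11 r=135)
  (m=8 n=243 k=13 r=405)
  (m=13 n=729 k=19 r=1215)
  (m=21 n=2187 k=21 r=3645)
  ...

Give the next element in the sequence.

(m=34 n=6561 k=27 r=10935)

M: each term is the sum of the two before it, so 1, 2, 3, 5, 8, 13, 21 → 34.
N — ×3 each step: 3, 9, 27, 81, 243, 729, 2187 → 6561.
K: alternating steps +6, +2, +6, +2, …; -3, 3, 5, 11, 13, 19, 21 → 27.
R goes 5, 15, 45, 135, 405, 1215, 3645 → 10935 (×3 each step).
So the next element is (m=34 n=6561 k=27 r=10935).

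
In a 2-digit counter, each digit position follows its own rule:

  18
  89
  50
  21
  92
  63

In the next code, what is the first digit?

First digit: −3 each step, mod 10, so 1, 8, 5, 2, 9, 6 → 3.
Second digit: 8, 9, 0, 1, 2, 3 → 4 (+1 each step, mod 10).

3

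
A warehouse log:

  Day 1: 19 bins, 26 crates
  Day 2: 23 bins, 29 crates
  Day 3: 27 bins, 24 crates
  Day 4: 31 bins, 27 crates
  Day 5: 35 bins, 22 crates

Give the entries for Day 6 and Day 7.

Bins: 19, 23, 27, 31, 35 → 39 → 43 (+4 each step).
Crates goes 26, 29, 24, 27, 22 → 25 → 20 (alternating steps +3, −5, +3, −5, …).
So the next two records are 39 bins, 25 crates and 43 bins, 20 crates.

39 bins, 25 crates; 43 bins, 20 crates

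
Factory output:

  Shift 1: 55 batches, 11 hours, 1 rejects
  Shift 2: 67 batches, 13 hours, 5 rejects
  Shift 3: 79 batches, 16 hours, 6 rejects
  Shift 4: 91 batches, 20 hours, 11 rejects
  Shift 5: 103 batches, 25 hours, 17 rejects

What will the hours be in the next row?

For the batches, +12 each step: 55, 67, 79, 91, 103 → 115.
Hours: differences are 2, 3, 4, … (increasing by 1 each time); 11, 13, 16, 20, 25 → 31.
Rejects — each term is the sum of the two before it: 1, 5, 6, 11, 17 → 28.

31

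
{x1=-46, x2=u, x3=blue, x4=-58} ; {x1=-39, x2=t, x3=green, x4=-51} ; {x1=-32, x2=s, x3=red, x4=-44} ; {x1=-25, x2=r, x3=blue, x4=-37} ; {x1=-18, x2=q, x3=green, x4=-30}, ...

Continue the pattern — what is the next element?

X1 — +7 each step: -46, -39, -32, -25, -18 → -11.
X2: letters move back 1 place in the alphabet; u, t, s, r, q → p.
X3: repeats blue → green → red, so blue, green, red, blue, green → red.
X4 — always 12 less than the x1: -58, -51, -44, -37, -30 → -23.
Putting it together: {x1=-11, x2=p, x3=red, x4=-23}.

{x1=-11, x2=p, x3=red, x4=-23}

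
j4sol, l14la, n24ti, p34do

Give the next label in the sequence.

For the letter, letters move forward 2 places in the alphabet: j, l, n, p → r.
Second component: 4, 14, 24, 34 → 44 (+10 each step).
Note: runs through the solfège scale do→ti; sol, la, ti, do → re.
Putting it together: r44re.

r44re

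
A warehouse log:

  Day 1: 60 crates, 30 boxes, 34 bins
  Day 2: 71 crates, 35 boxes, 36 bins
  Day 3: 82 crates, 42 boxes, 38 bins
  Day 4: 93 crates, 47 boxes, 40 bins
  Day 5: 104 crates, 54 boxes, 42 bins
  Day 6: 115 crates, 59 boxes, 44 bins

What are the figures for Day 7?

Crates: +11 each step, so 60, 71, 82, 93, 104, 115 → 126.
Boxes: 30, 35, 42, 47, 54, 59 → 66 (alternating steps +5, +7, +5, +7, …).
Bins — +2 each step: 34, 36, 38, 40, 42, 44 → 46.
Putting it together: 126 crates, 66 boxes, 46 bins.

126 crates, 66 boxes, 46 bins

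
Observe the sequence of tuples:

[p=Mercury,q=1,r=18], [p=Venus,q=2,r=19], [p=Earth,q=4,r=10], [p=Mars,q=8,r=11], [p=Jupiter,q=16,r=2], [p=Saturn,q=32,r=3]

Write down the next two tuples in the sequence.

P — runs through the planets Mercury→Neptune: Mercury, Venus, Earth, Mars, Jupiter, Saturn → Uranus → Neptune.
Q goes 1, 2, 4, 8, 16, 32 → 64 → 128 (×2 each step).
R: 18, 19, 10, 11, 2, 3 → -6 → -5 (alternating steps +1, −9, +1, −9, …).
So the next two tuples are [p=Uranus,q=64,r=-6] and [p=Neptune,q=128,r=-5].

[p=Uranus,q=64,r=-6], [p=Neptune,q=128,r=-5]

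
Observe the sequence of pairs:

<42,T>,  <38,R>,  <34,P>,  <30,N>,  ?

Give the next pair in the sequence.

First slot: −4 each step, so 42, 38, 34, 30 → 26.
For the letter, letters move back 2 places in the alphabet: T, R, P, N → L.
Putting it together: <26,L>.

<26,L>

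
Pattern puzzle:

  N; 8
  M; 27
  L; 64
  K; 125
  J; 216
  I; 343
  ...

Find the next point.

Letter: letters move back 1 place in the alphabet, so N, M, L, K, J, I → H.
Second value: 8, 27, 64, 125, 216, 343 → 512 (perfect cubes: 2³, 3³, 4³, …).
Putting it together: H; 512.

H; 512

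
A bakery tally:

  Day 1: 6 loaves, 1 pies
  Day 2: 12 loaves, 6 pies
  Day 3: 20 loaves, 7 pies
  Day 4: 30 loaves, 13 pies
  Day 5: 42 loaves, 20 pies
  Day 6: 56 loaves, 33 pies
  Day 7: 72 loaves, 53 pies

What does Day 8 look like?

Loaves — differences are 6, 8, 10, … (increasing by 2 each time): 6, 12, 20, 30, 42, 56, 72 → 90.
Pies: 1, 6, 7, 13, 20, 33, 53 → 86 (each term is the sum of the two before it).
So the next record is 90 loaves, 86 pies.

90 loaves, 86 pies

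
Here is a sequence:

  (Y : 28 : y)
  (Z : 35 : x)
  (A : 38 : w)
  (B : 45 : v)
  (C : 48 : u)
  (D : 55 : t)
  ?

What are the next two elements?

(E : 58 : s), (F : 65 : r)

For the first letter, letters move forward 1 place in the alphabet, wrapping Z→A: Y, Z, A, B, C, D → E → F.
Second component: 28, 35, 38, 45, 48, 55 → 58 → 65 (alternating steps +7, +3, +7, +3, …).
Second letter: y, x, w, v, u, t → s → r (letters move back 1 place in the alphabet).
Putting the parts together: (E : 58 : s) and then (F : 65 : r).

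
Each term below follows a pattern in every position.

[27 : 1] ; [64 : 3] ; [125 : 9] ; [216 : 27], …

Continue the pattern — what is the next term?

First value — perfect cubes: 3³, 4³, 5³, …: 27, 64, 125, 216 → 343.
Second value goes 1, 3, 9, 27 → 81 (×3 each step).
So the next term is [343 : 81].

[343 : 81]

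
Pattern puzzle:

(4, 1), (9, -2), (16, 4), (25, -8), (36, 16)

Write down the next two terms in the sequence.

First component: perfect squares: 2², 3², 4², …, so 4, 9, 16, 25, 36 → 49 → 64.
Second component: ×(-2) each step; 1, -2, 4, -8, 16 → -32 → 64.
So the next two terms are (49, -32) and (64, 64).

(49, -32), (64, 64)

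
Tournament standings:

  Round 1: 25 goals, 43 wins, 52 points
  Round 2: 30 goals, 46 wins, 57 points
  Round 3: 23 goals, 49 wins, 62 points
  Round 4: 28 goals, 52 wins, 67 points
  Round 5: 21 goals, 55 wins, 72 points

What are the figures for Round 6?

26 goals, 58 wins, 77 points

Goals goes 25, 30, 23, 28, 21 → 26 (alternating steps +5, −7, +5, −7, …).
Wins: 43, 46, 49, 52, 55 → 58 (+3 each step).
Points — +5 each step: 52, 57, 62, 67, 72 → 77.
Putting it together: 26 goals, 58 wins, 77 points.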